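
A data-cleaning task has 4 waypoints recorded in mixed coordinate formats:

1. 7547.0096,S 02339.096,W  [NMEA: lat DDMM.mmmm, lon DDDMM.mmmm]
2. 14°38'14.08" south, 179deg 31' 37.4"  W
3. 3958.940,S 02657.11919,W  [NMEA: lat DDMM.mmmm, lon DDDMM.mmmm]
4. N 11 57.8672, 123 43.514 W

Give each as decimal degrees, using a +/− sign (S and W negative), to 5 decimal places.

1. -75.78349, -23.65160
2. -14.63724, -179.52706
3. -39.98233, -26.95199
4. 11.96445, -123.72523

Point 1:
  φ: split at 2 digits → 75° and 47.0096′; 75 + 47.0096/60 = 75.783493
  hemisphere S, so the sign is −
  Longitude: split at 3 digits → 023° and 39.096′; 23 + 39.096/60 = 23.651600
  W ⇒ negate
Point 2:
  φ: 14 + 38/60 + 14.08/3600 = 14.637244
  hemisphere S, so the sign is −
  Longitude: 179 + 31/60 + 37.4/3600 = 179.527056
  W ⇒ negate
Point 3:
  φ: split at 2 digits → 39° and 58.94′; 39 + 58.94/60 = 39.982333
  hemisphere S, so the sign is −
  Lon: split at 3 digits → 026° and 57.11919′; 26 + 57.11919/60 = 26.951987
  W ⇒ negate
Point 4:
  Latitude: 11 + 57.8672/60 = 11.964453
  N → positive
  Lon: 43.514′ = 0.725233°; total 123.725233
  W → negative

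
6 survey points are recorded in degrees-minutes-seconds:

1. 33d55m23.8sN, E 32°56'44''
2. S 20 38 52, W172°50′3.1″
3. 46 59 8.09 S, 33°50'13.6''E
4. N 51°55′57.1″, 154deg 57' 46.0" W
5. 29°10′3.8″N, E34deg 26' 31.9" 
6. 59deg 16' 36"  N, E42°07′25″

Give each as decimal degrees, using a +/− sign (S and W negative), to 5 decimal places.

Point 1:
  φ: 33 + 55/60 + 23.8/3600 = 33.923278
  N ⇒ keep positive
  λ: 56′ + 44″ = 56.73333′; 32 + 56.73333/60 = 32.945556
  E ⇒ keep positive
Point 2:
  Latitude: 20° + 38/60 + 52/3600 = 20 + 0.633333 + 0.014444 = 20.647778
  S ⇒ negate
  Longitude: 172 + 50/60 + 3.1/3600 = 172.834194
  W ⇒ negate
Point 3:
  Latitude: 59′ + 8.09″ = 59.13483′; 46 + 59.13483/60 = 46.985581
  S ⇒ negate
  Lon: 33° + 50/60 + 13.6/3600 = 33 + 0.833333 + 0.003778 = 33.837111
  E → positive
Point 4:
  Latitude: 55′ + 57.1″ = 55.95167′; 51 + 55.95167/60 = 51.932528
  N → positive
  Lon: 154° + 57/60 + 46/3600 = 154 + 0.950000 + 0.012778 = 154.962778
  W → negative
Point 5:
  Latitude: 29 + 10/60 + 3.8/3600 = 29.167722
  N → positive
  Lon: 26′ + 31.9″ = 26.53167′; 34 + 26.53167/60 = 34.442194
  E → positive
Point 6:
  φ: 59 + 16/60 + 36/3600 = 59.276667
  N → positive
  Lon: 42° + 7/60 + 25/3600 = 42 + 0.116667 + 0.006944 = 42.123611
  E ⇒ keep positive

1. 33.92328, 32.94556
2. -20.64778, -172.83419
3. -46.98558, 33.83711
4. 51.93253, -154.96278
5. 29.16772, 34.44219
6. 59.27667, 42.12361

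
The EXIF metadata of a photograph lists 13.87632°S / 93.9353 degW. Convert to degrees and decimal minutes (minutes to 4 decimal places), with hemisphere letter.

Latitude: fractional part 0.876320 → 52.579200 minutes
Longitude: fractional part 0.935300 → 56.118000 minutes

13° 52.5792′ S, 93° 56.1180′ W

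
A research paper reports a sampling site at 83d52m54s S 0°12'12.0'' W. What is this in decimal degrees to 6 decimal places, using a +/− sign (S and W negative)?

-83.881667, -0.203333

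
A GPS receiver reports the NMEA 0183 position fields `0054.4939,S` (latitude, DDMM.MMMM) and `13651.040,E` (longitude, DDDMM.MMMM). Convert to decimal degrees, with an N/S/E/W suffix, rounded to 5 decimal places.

Lat: split at 2 digits → 00° and 54.4939′; 0 + 54.4939/60 = 0.908232
Lon: degrees = first 3 digits = 136, minutes = 51.04; 136 + 51.04/60 = 136.850667

0.90823° S, 136.85067° E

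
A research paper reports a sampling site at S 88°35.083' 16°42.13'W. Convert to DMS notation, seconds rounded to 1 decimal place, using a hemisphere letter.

88°35′5.0″ S, 16°42′7.8″ W

φ: fractional minutes 0.08300 × 60 = 4.980″
Lon: 42.13000′ → 42′ and 0.13000 × 60 = 7.800″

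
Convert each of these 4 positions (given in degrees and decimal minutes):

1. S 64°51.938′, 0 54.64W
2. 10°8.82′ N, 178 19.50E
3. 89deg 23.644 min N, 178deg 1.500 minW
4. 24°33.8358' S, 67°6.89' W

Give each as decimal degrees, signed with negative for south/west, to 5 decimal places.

1. -64.86563, -0.91067
2. 10.14700, 178.32500
3. 89.39407, -178.02500
4. -24.56393, -67.11483

Point 1:
  Lat: 51.938′ = 0.865633°; total 64.865633
  S ⇒ negate
  λ: 54.64′ = 0.910667°; total 0.910667
  W ⇒ negate
Point 2:
  φ: 10 + 8.82/60 = 10.147000
  N → positive
  λ: 178 + 19.5/60 = 178.325000
  E → positive
Point 3:
  φ: 89 + 23.644/60 = 89.394067
  N → positive
  Longitude: 1.5′ = 0.025000°; total 178.025000
  W ⇒ negate
Point 4:
  φ: 24 + 33.8358/60 = 24.563930
  hemisphere S, so the sign is −
  Longitude: 67 + 6.89/60 = 67.114833
  W → negative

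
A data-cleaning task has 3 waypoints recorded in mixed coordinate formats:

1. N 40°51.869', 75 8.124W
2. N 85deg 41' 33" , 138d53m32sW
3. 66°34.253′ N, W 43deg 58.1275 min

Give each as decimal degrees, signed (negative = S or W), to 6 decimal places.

1. 40.864483, -75.135400
2. 85.692500, -138.892222
3. 66.570883, -43.968792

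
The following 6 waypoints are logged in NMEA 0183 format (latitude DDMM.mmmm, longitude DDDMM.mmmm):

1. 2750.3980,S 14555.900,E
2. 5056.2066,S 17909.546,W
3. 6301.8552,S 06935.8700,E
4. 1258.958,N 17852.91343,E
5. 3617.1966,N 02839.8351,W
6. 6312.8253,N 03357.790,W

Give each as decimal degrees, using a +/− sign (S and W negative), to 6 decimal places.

1. -27.839967, 145.931667
2. -50.936777, -179.159100
3. -63.030920, 69.597833
4. 12.982633, 178.881891
5. 36.286610, -28.663918
6. 63.213755, -33.963167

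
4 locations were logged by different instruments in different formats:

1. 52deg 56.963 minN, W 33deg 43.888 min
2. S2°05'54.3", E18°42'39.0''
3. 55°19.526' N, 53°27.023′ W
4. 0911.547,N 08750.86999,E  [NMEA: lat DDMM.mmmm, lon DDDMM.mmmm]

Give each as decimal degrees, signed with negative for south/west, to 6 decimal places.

1. 52.949383, -33.731467
2. -2.098417, 18.710833
3. 55.325433, -53.450383
4. 9.192450, 87.847833

Point 1:
  Latitude: 56.963′ = 0.949383°; total 52.9493833
  N → positive
  Longitude: 33 + 43.888/60 = 33.7314667
  W → negative
Point 2:
  φ: 2 + 5/60 + 54.3/3600 = 2.0984167
  S → negative
  λ: 18 + 42/60 + 39/3600 = 18.7108333
  E ⇒ keep positive
Point 3:
  Lat: 19.526′ = 0.325433°; total 55.3254333
  N ⇒ keep positive
  Longitude: 53 + 27.023/60 = 53.4503833
  W ⇒ negate
Point 4:
  Latitude: split at 2 digits → 09° and 11.547′; 9 + 11.547/60 = 9.1924500
  N → positive
  Lon: split at 3 digits → 087° and 50.86999′; 87 + 50.86999/60 = 87.8478332
  E → positive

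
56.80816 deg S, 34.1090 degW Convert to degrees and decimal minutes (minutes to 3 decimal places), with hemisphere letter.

56° 48.490′ S, 34° 6.540′ W

Latitude: minutes = (56.808160 − 56) × 60 = 48.48960
Longitude: minutes = (34.109000 − 34) × 60 = 6.54000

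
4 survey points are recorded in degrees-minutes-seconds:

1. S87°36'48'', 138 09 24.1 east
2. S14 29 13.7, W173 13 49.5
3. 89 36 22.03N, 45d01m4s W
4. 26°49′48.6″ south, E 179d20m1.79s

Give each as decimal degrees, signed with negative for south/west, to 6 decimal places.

1. -87.613333, 138.156694
2. -14.487139, -173.230417
3. 89.606119, -45.017778
4. -26.830167, 179.333831

Point 1:
  Lat: 87° + 36/60 + 48/3600 = 87 + 0.600000 + 0.013333 = 87.6133333
  S ⇒ negate
  Lon: 138 + 9/60 + 24.1/3600 = 138.1566944
  E ⇒ keep positive
Point 2:
  Lat: 14° + 29/60 + 13.7/3600 = 14 + 0.483333 + 0.003806 = 14.4871389
  hemisphere S, so the sign is −
  Lon: 173° + 13/60 + 49.5/3600 = 173 + 0.216667 + 0.013750 = 173.2304167
  hemisphere W, so the sign is −
Point 3:
  Lat: 89 + 36/60 + 22.03/3600 = 89.6061194
  N → positive
  λ: 45° + 1/60 + 4/3600 = 45 + 0.016667 + 0.001111 = 45.0177778
  W ⇒ negate
Point 4:
  φ: 26 + 49/60 + 48.6/3600 = 26.8301667
  hemisphere S, so the sign is −
  λ: 179 + 20/60 + 1.79/3600 = 179.3338306
  E ⇒ keep positive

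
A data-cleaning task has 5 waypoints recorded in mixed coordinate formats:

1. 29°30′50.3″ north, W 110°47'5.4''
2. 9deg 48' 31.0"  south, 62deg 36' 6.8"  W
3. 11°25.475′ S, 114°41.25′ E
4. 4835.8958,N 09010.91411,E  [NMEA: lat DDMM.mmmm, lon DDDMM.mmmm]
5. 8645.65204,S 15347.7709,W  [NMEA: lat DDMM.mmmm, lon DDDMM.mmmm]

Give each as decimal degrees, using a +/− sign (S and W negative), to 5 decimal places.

Point 1:
  Latitude: 30′ + 50.3″ = 30.83833′; 29 + 30.83833/60 = 29.513972
  N → positive
  λ: 47′ + 5.4″ = 47.09000′; 110 + 47.09000/60 = 110.784833
  hemisphere W, so the sign is −
Point 2:
  Lat: 48′ + 31″ = 48.51667′; 9 + 48.51667/60 = 9.808611
  hemisphere S, so the sign is −
  Lon: 62 + 36/60 + 6.8/3600 = 62.601889
  W ⇒ negate
Point 3:
  Lat: 25.475′ = 0.424583°; total 11.424583
  S → negative
  λ: 41.25′ = 0.687500°; total 114.687500
  E ⇒ keep positive
Point 4:
  φ: degrees = first 2 digits = 48, minutes = 35.8958; 48 + 35.8958/60 = 48.598263
  N ⇒ keep positive
  Longitude: degrees = first 3 digits = 90, minutes = 10.91411; 90 + 10.91411/60 = 90.181902
  E → positive
Point 5:
  Latitude: degrees = first 2 digits = 86, minutes = 45.65204; 86 + 45.65204/60 = 86.760867
  S ⇒ negate
  Lon: degrees = first 3 digits = 153, minutes = 47.7709; 153 + 47.7709/60 = 153.796182
  hemisphere W, so the sign is −

1. 29.51397, -110.78483
2. -9.80861, -62.60189
3. -11.42458, 114.68750
4. 48.59826, 90.18190
5. -86.76087, -153.79618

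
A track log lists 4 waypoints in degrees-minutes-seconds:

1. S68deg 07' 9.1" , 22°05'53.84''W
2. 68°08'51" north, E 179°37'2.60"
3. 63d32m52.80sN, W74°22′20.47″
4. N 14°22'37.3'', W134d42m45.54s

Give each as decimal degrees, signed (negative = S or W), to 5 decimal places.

Point 1:
  φ: 7′ + 9.1″ = 7.15167′; 68 + 7.15167/60 = 68.119194
  hemisphere S, so the sign is −
  λ: 5′ + 53.84″ = 5.89733′; 22 + 5.89733/60 = 22.098289
  W → negative
Point 2:
  φ: 68 + 8/60 + 51/3600 = 68.147500
  N ⇒ keep positive
  Longitude: 37′ + 2.6″ = 37.04333′; 179 + 37.04333/60 = 179.617389
  E → positive
Point 3:
  Latitude: 63 + 32/60 + 52.8/3600 = 63.548000
  N → positive
  Lon: 22′ + 20.47″ = 22.34117′; 74 + 22.34117/60 = 74.372353
  W ⇒ negate
Point 4:
  φ: 22′ + 37.3″ = 22.62167′; 14 + 22.62167/60 = 14.377028
  N → positive
  Lon: 42′ + 45.54″ = 42.75900′; 134 + 42.75900/60 = 134.712650
  W ⇒ negate

1. -68.11919, -22.09829
2. 68.14750, 179.61739
3. 63.54800, -74.37235
4. 14.37703, -134.71265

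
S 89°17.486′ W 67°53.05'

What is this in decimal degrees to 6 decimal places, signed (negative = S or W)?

φ: 89 + 17.486/60 = 89.2914333
S → negative
λ: 53.05′ = 0.884167°; total 67.8841667
W ⇒ negate

-89.291433, -67.884167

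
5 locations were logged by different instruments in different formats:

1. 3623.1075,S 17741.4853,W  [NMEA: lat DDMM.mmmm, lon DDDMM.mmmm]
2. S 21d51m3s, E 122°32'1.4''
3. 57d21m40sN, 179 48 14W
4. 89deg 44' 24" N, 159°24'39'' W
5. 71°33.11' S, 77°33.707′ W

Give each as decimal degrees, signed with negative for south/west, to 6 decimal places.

1. -36.385125, -177.691422
2. -21.850833, 122.533722
3. 57.361111, -179.803889
4. 89.740000, -159.410833
5. -71.551833, -77.561783

Point 1:
  Latitude: split at 2 digits → 36° and 23.1075′; 36 + 23.1075/60 = 36.3851250
  hemisphere S, so the sign is −
  λ: split at 3 digits → 177° and 41.4853′; 177 + 41.4853/60 = 177.6914217
  hemisphere W, so the sign is −
Point 2:
  Latitude: 21° + 51/60 + 3/3600 = 21 + 0.850000 + 0.000833 = 21.8508333
  S → negative
  Longitude: 122° + 32/60 + 1.4/3600 = 122 + 0.533333 + 0.000389 = 122.5337222
  E ⇒ keep positive
Point 3:
  φ: 57° + 21/60 + 40/3600 = 57 + 0.350000 + 0.011111 = 57.3611111
  N ⇒ keep positive
  λ: 48′ + 14″ = 48.23333′; 179 + 48.23333/60 = 179.8038889
  W → negative
Point 4:
  φ: 89 + 44/60 + 24/3600 = 89.7400000
  N ⇒ keep positive
  Longitude: 24′ + 39″ = 24.65000′; 159 + 24.65000/60 = 159.4108333
  W ⇒ negate
Point 5:
  Latitude: 33.11′ = 0.551833°; total 71.5518333
  S ⇒ negate
  Longitude: 77 + 33.707/60 = 77.5617833
  hemisphere W, so the sign is −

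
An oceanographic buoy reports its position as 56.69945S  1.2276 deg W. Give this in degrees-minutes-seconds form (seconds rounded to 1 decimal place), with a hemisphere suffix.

56°41′58.0″ S, 1°13′39.4″ W

Latitude: 0.699450 × 60 = 41.96700′ → 41′, remainder × 60 = 58.020″
Lon: 0.227600 × 60 = 13.65600′ → 13′, remainder × 60 = 39.360″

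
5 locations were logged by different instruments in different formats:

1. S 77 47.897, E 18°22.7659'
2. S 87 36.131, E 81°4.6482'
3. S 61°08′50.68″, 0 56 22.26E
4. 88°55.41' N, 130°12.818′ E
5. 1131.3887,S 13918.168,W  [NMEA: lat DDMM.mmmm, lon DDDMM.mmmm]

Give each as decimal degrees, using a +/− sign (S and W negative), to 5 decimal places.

1. -77.79828, 18.37943
2. -87.60218, 81.07747
3. -61.14741, 0.93952
4. 88.92350, 130.21363
5. -11.52315, -139.30280

Point 1:
  φ: 47.897′ = 0.798283°; total 77.798283
  S → negative
  λ: 18 + 22.7659/60 = 18.379432
  E → positive
Point 2:
  Lat: 87 + 36.131/60 = 87.602183
  S ⇒ negate
  Longitude: 4.6482′ = 0.077470°; total 81.077470
  E ⇒ keep positive
Point 3:
  Latitude: 8′ + 50.68″ = 8.84467′; 61 + 8.84467/60 = 61.147411
  hemisphere S, so the sign is −
  Longitude: 0 + 56/60 + 22.26/3600 = 0.939517
  E ⇒ keep positive
Point 4:
  Lat: 55.41′ = 0.923500°; total 88.923500
  N ⇒ keep positive
  Lon: 12.818′ = 0.213633°; total 130.213633
  E ⇒ keep positive
Point 5:
  Lat: split at 2 digits → 11° and 31.3887′; 11 + 31.3887/60 = 11.523145
  S ⇒ negate
  Lon: split at 3 digits → 139° and 18.168′; 139 + 18.168/60 = 139.302800
  W → negative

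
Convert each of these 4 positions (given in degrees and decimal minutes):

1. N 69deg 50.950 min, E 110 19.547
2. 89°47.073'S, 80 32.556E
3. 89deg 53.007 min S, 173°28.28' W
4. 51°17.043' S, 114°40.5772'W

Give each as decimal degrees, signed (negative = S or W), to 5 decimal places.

1. 69.84917, 110.32578
2. -89.78455, 80.54260
3. -89.88345, -173.47133
4. -51.28405, -114.67629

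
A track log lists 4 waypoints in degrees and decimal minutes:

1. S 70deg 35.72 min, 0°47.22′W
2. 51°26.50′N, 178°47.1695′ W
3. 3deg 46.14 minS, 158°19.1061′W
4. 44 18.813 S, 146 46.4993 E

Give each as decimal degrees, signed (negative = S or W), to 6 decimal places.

1. -70.595333, -0.787000
2. 51.441667, -178.786158
3. -3.769000, -158.318435
4. -44.313550, 146.774988

Point 1:
  Lat: 70 + 35.72/60 = 70.5953333
  S → negative
  λ: 47.22′ = 0.787000°; total 0.7870000
  W ⇒ negate
Point 2:
  Latitude: 26.5′ = 0.441667°; total 51.4416667
  N ⇒ keep positive
  λ: 178 + 47.1695/60 = 178.7861583
  hemisphere W, so the sign is −
Point 3:
  φ: 46.14′ = 0.769000°; total 3.7690000
  S ⇒ negate
  λ: 19.1061′ = 0.318435°; total 158.3184350
  W ⇒ negate
Point 4:
  Latitude: 18.813′ = 0.313550°; total 44.3135500
  S → negative
  Longitude: 46.4993′ = 0.774988°; total 146.7749883
  E → positive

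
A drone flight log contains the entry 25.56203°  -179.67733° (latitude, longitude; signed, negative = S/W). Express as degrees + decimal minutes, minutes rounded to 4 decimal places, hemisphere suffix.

Latitude: fractional part 0.562030 → 33.721800 minutes
Longitude is negative → W; |value| = 179.677330
Longitude: minutes = (179.677330 − 179) × 60 = 40.639800

25° 33.7218′ N, 179° 40.6398′ W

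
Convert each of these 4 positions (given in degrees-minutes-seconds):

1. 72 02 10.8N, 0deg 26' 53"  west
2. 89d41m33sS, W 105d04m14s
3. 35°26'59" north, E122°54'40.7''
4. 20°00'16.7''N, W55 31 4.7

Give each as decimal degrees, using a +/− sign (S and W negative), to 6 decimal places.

Point 1:
  φ: 2′ + 10.8″ = 2.18000′; 72 + 2.18000/60 = 72.0363333
  N ⇒ keep positive
  Longitude: 0 + 26/60 + 53/3600 = 0.4480556
  W → negative
Point 2:
  φ: 89 + 41/60 + 33/3600 = 89.6925000
  S → negative
  λ: 105 + 4/60 + 14/3600 = 105.0705556
  hemisphere W, so the sign is −
Point 3:
  Lat: 26′ + 59″ = 26.98333′; 35 + 26.98333/60 = 35.4497222
  N → positive
  Longitude: 54′ + 40.7″ = 54.67833′; 122 + 54.67833/60 = 122.9113056
  E ⇒ keep positive
Point 4:
  Latitude: 0′ + 16.7″ = 0.27833′; 20 + 0.27833/60 = 20.0046389
  N → positive
  Lon: 55 + 31/60 + 4.7/3600 = 55.5179722
  W ⇒ negate

1. 72.036333, -0.448056
2. -89.692500, -105.070556
3. 35.449722, 122.911306
4. 20.004639, -55.517972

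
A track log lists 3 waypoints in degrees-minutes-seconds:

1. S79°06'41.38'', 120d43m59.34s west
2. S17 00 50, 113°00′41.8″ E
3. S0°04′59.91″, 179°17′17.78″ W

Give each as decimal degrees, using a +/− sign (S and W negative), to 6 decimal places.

Point 1:
  Latitude: 6′ + 41.38″ = 6.68967′; 79 + 6.68967/60 = 79.1114944
  hemisphere S, so the sign is −
  Longitude: 43′ + 59.34″ = 43.98900′; 120 + 43.98900/60 = 120.7331500
  W ⇒ negate
Point 2:
  Lat: 17° + 0/60 + 50/3600 = 17 + 0.000000 + 0.013889 = 17.0138889
  hemisphere S, so the sign is −
  Lon: 113 + 0/60 + 41.8/3600 = 113.0116111
  E ⇒ keep positive
Point 3:
  φ: 0° + 4/60 + 59.91/3600 = 0 + 0.066667 + 0.016642 = 0.0833083
  S → negative
  Longitude: 17′ + 17.78″ = 17.29633′; 179 + 17.29633/60 = 179.2882722
  W ⇒ negate

1. -79.111494, -120.733150
2. -17.013889, 113.011611
3. -0.083308, -179.288272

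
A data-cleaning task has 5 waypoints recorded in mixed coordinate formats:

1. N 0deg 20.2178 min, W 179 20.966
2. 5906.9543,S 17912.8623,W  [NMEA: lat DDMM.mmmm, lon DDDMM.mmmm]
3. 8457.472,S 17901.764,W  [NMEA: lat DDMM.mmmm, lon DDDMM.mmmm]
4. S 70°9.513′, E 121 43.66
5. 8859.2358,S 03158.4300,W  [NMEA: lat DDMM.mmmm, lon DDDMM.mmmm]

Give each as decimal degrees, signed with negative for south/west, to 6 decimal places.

1. 0.336963, -179.349433
2. -59.115905, -179.214372
3. -84.957867, -179.029400
4. -70.158550, 121.727667
5. -88.987263, -31.973833

Point 1:
  φ: 20.2178′ = 0.336963°; total 0.3369633
  N → positive
  λ: 20.966′ = 0.349433°; total 179.3494333
  W → negative
Point 2:
  φ: split at 2 digits → 59° and 6.9543′; 59 + 6.9543/60 = 59.1159050
  S → negative
  λ: degrees = first 3 digits = 179, minutes = 12.8623; 179 + 12.8623/60 = 179.2143717
  W → negative
Point 3:
  Lat: degrees = first 2 digits = 84, minutes = 57.472; 84 + 57.472/60 = 84.9578667
  S ⇒ negate
  Lon: split at 3 digits → 179° and 1.764′; 179 + 1.764/60 = 179.0294000
  hemisphere W, so the sign is −
Point 4:
  Latitude: 70 + 9.513/60 = 70.1585500
  S ⇒ negate
  Lon: 43.66′ = 0.727667°; total 121.7276667
  E ⇒ keep positive
Point 5:
  φ: split at 2 digits → 88° and 59.2358′; 88 + 59.2358/60 = 88.9872633
  S → negative
  Longitude: split at 3 digits → 031° and 58.43′; 31 + 58.43/60 = 31.9738333
  hemisphere W, so the sign is −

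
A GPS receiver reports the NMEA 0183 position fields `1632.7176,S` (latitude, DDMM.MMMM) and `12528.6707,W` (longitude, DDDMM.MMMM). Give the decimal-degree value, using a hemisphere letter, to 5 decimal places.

16.54529° S, 125.47785° W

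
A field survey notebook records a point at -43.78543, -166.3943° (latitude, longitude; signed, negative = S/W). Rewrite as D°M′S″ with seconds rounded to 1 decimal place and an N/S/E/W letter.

43°47′7.5″ S, 166°23′39.5″ W

Latitude is negative → S; |value| = 43.785430
Lat: 0.785430° → 47.12580′; 0.12580 × 60 = 7.548″
Longitude is negative → W; |value| = 166.394300
λ: 0.394300° → 23.65800′; 0.65800 × 60 = 39.480″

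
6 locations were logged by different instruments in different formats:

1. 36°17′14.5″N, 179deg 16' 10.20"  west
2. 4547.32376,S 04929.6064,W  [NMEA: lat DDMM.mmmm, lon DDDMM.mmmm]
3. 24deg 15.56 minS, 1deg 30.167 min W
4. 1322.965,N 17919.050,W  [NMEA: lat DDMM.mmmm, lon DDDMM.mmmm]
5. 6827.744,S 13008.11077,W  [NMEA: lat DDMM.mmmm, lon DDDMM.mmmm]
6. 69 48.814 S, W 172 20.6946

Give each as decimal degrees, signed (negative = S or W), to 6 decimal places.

1. 36.287361, -179.269500
2. -45.788729, -49.493440
3. -24.259333, -1.502783
4. 13.382750, -179.317500
5. -68.462400, -130.135180
6. -69.813567, -172.344910

Point 1:
  φ: 36 + 17/60 + 14.5/3600 = 36.2873611
  N → positive
  Longitude: 16′ + 10.2″ = 16.17000′; 179 + 16.17000/60 = 179.2695000
  W ⇒ negate
Point 2:
  φ: split at 2 digits → 45° and 47.32376′; 45 + 47.32376/60 = 45.7887293
  hemisphere S, so the sign is −
  λ: split at 3 digits → 049° and 29.6064′; 49 + 29.6064/60 = 49.4934400
  hemisphere W, so the sign is −
Point 3:
  φ: 15.56′ = 0.259333°; total 24.2593333
  hemisphere S, so the sign is −
  Lon: 30.167′ = 0.502783°; total 1.5027833
  W ⇒ negate
Point 4:
  Latitude: split at 2 digits → 13° and 22.965′; 13 + 22.965/60 = 13.3827500
  N ⇒ keep positive
  Lon: degrees = first 3 digits = 179, minutes = 19.05; 179 + 19.05/60 = 179.3175000
  W ⇒ negate
Point 5:
  Lat: degrees = first 2 digits = 68, minutes = 27.744; 68 + 27.744/60 = 68.4624000
  S ⇒ negate
  Longitude: degrees = first 3 digits = 130, minutes = 8.11077; 130 + 8.11077/60 = 130.1351795
  W ⇒ negate
Point 6:
  φ: 48.814′ = 0.813567°; total 69.8135667
  S → negative
  λ: 172 + 20.6946/60 = 172.3449100
  W ⇒ negate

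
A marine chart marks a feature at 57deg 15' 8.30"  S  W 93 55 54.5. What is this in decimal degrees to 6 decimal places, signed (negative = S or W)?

-57.252306, -93.931806

φ: 57° + 15/60 + 8.3/3600 = 57 + 0.250000 + 0.002306 = 57.2523056
S ⇒ negate
Longitude: 93 + 55/60 + 54.5/3600 = 93.9318056
W ⇒ negate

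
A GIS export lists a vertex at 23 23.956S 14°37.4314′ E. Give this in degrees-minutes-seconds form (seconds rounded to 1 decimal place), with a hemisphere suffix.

23°23′57.4″ S, 14°37′25.9″ E

Latitude: 23.95600′ → 23′ and 0.95600 × 60 = 57.360″
λ: 37.43140′ → 37′ and 0.43140 × 60 = 25.884″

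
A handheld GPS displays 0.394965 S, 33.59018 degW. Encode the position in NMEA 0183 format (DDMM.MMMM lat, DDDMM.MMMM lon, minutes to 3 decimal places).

0023.698,S / 03335.411,W

φ: fractional part 0.394965 → 23.69790 minutes
λ: minutes = (33.590180 − 33) × 60 = 35.41080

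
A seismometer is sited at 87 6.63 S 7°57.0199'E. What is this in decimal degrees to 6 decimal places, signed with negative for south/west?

Latitude: 6.63′ = 0.110500°; total 87.1105000
S ⇒ negate
Longitude: 7 + 57.0199/60 = 7.9503317
E → positive

-87.110500, 7.950332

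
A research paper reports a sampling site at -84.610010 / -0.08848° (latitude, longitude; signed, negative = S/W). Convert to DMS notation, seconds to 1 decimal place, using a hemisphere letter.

84°36′36.0″ S, 0°05′18.5″ W

Latitude is negative → S; |value| = 84.610010
Latitude: 0.610010° → 36.60060′; 0.60060 × 60 = 36.036″
Longitude is negative → W; |value| = 0.088480
λ: 0.088480 × 60 = 5.30880′ → 5′, remainder × 60 = 18.528″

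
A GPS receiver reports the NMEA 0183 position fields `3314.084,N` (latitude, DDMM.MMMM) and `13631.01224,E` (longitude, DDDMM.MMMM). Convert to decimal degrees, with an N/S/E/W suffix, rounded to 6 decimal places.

33.234733° N, 136.516871° E

Latitude: degrees = first 2 digits = 33, minutes = 14.084; 33 + 14.084/60 = 33.2347333
Lon: split at 3 digits → 136° and 31.01224′; 136 + 31.01224/60 = 136.5168707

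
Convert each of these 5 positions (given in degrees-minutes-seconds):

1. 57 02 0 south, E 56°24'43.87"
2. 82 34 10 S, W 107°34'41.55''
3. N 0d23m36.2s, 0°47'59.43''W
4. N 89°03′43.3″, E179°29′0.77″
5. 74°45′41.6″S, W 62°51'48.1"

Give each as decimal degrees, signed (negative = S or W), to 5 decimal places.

Point 1:
  Latitude: 57° + 2/60 + 0/3600 = 57 + 0.033333 + 0.000000 = 57.033333
  S ⇒ negate
  Lon: 24′ + 43.87″ = 24.73117′; 56 + 24.73117/60 = 56.412186
  E → positive
Point 2:
  Lat: 34′ + 10″ = 34.16667′; 82 + 34.16667/60 = 82.569444
  S ⇒ negate
  λ: 34′ + 41.55″ = 34.69250′; 107 + 34.69250/60 = 107.578208
  hemisphere W, so the sign is −
Point 3:
  φ: 23′ + 36.2″ = 23.60333′; 0 + 23.60333/60 = 0.393389
  N → positive
  Longitude: 0 + 47/60 + 59.43/3600 = 0.799842
  W ⇒ negate
Point 4:
  Latitude: 3′ + 43.3″ = 3.72167′; 89 + 3.72167/60 = 89.062028
  N → positive
  Lon: 179 + 29/60 + 0.77/3600 = 179.483547
  E → positive
Point 5:
  φ: 45′ + 41.6″ = 45.69333′; 74 + 45.69333/60 = 74.761556
  S ⇒ negate
  λ: 51′ + 48.1″ = 51.80167′; 62 + 51.80167/60 = 62.863361
  hemisphere W, so the sign is −

1. -57.03333, 56.41219
2. -82.56944, -107.57821
3. 0.39339, -0.79984
4. 89.06203, 179.48355
5. -74.76156, -62.86336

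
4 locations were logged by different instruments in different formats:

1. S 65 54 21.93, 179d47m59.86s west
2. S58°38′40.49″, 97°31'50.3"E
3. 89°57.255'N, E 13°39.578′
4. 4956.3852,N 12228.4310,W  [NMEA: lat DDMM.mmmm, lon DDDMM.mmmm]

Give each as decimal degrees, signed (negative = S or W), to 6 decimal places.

1. -65.906092, -179.799961
2. -58.644581, 97.530639
3. 89.954250, 13.659633
4. 49.939753, -122.473850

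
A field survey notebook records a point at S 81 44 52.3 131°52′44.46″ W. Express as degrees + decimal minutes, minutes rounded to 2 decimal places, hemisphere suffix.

81° 44.87′ S, 131° 52.74′ W

Latitude: seconds/60 = 0.87167; minutes = 44 + 0.87167 = 44.8717
λ: 52 + 44.46/60 = 52.7410′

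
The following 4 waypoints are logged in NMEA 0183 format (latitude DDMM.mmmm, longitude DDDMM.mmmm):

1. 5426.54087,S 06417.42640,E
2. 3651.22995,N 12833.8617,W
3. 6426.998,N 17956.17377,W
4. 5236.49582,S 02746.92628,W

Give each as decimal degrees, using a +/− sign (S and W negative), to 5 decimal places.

Point 1:
  φ: split at 2 digits → 54° and 26.54087′; 54 + 26.54087/60 = 54.442348
  S → negative
  λ: degrees = first 3 digits = 64, minutes = 17.4264; 64 + 17.4264/60 = 64.290440
  E ⇒ keep positive
Point 2:
  Lat: split at 2 digits → 36° and 51.22995′; 36 + 51.22995/60 = 36.853833
  N ⇒ keep positive
  Longitude: degrees = first 3 digits = 128, minutes = 33.8617; 128 + 33.8617/60 = 128.564362
  hemisphere W, so the sign is −
Point 3:
  Latitude: degrees = first 2 digits = 64, minutes = 26.998; 64 + 26.998/60 = 64.449967
  N → positive
  Longitude: degrees = first 3 digits = 179, minutes = 56.17377; 179 + 56.17377/60 = 179.936230
  W ⇒ negate
Point 4:
  Lat: degrees = first 2 digits = 52, minutes = 36.49582; 52 + 36.49582/60 = 52.608264
  S → negative
  Lon: split at 3 digits → 027° and 46.92628′; 27 + 46.92628/60 = 27.782105
  W ⇒ negate

1. -54.44235, 64.29044
2. 36.85383, -128.56436
3. 64.44997, -179.93623
4. -52.60826, -27.78210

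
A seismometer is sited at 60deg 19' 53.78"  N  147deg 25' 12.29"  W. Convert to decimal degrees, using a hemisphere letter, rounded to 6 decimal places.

60.331606° N, 147.420081° W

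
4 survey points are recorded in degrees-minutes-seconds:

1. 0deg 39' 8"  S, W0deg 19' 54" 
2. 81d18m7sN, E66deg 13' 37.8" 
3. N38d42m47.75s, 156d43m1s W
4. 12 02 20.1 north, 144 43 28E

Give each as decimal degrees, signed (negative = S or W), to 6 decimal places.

1. -0.652222, -0.331667
2. 81.301944, 66.227167
3. 38.713264, -156.716944
4. 12.038917, 144.724444

Point 1:
  φ: 39′ + 8″ = 39.13333′; 0 + 39.13333/60 = 0.6522222
  S ⇒ negate
  Longitude: 0 + 19/60 + 54/3600 = 0.3316667
  W → negative
Point 2:
  Lat: 81 + 18/60 + 7/3600 = 81.3019444
  N → positive
  Longitude: 66° + 13/60 + 37.8/3600 = 66 + 0.216667 + 0.010500 = 66.2271667
  E ⇒ keep positive
Point 3:
  φ: 38 + 42/60 + 47.75/3600 = 38.7132639
  N → positive
  Longitude: 156° + 43/60 + 1/3600 = 156 + 0.716667 + 0.000278 = 156.7169444
  W → negative
Point 4:
  Latitude: 12° + 2/60 + 20.1/3600 = 12 + 0.033333 + 0.005583 = 12.0389167
  N ⇒ keep positive
  Lon: 43′ + 28″ = 43.46667′; 144 + 43.46667/60 = 144.7244444
  E → positive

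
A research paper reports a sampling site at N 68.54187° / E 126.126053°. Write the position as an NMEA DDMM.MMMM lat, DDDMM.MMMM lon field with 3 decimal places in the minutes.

φ: fractional part 0.541870 → 32.51220 minutes
Lon: minutes = (126.126053 − 126) × 60 = 7.56318

6832.512,N / 12607.563,E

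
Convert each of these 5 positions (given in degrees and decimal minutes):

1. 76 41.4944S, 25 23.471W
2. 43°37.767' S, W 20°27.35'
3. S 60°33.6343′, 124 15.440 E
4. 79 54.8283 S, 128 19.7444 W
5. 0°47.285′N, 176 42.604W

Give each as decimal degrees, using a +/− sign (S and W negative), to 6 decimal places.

Point 1:
  Lat: 76 + 41.4944/60 = 76.6915733
  S ⇒ negate
  λ: 23.471′ = 0.391183°; total 25.3911833
  W → negative
Point 2:
  φ: 43 + 37.767/60 = 43.6294500
  S ⇒ negate
  Lon: 27.35′ = 0.455833°; total 20.4558333
  W → negative
Point 3:
  Lat: 33.6343′ = 0.560572°; total 60.5605717
  S ⇒ negate
  λ: 124 + 15.44/60 = 124.2573333
  E → positive
Point 4:
  Lat: 54.8283′ = 0.913805°; total 79.9138050
  S → negative
  Longitude: 128 + 19.7444/60 = 128.3290733
  hemisphere W, so the sign is −
Point 5:
  φ: 47.285′ = 0.788083°; total 0.7880833
  N → positive
  Longitude: 176 + 42.604/60 = 176.7100667
  hemisphere W, so the sign is −

1. -76.691573, -25.391183
2. -43.629450, -20.455833
3. -60.560572, 124.257333
4. -79.913805, -128.329073
5. 0.788083, -176.710067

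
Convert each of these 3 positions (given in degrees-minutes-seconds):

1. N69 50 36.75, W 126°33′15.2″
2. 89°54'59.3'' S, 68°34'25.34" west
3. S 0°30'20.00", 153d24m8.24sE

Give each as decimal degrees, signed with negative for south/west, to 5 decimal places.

1. 69.84354, -126.55422
2. -89.91647, -68.57371
3. -0.50556, 153.40229

Point 1:
  Lat: 69° + 50/60 + 36.75/3600 = 69 + 0.833333 + 0.010208 = 69.843542
  N ⇒ keep positive
  Lon: 33′ + 15.2″ = 33.25333′; 126 + 33.25333/60 = 126.554222
  W ⇒ negate
Point 2:
  Lat: 54′ + 59.3″ = 54.98833′; 89 + 54.98833/60 = 89.916472
  hemisphere S, so the sign is −
  Lon: 68 + 34/60 + 25.34/3600 = 68.573706
  W ⇒ negate
Point 3:
  Lat: 0° + 30/60 + 20/3600 = 0 + 0.500000 + 0.005556 = 0.505556
  S ⇒ negate
  Longitude: 24′ + 8.24″ = 24.13733′; 153 + 24.13733/60 = 153.402289
  E → positive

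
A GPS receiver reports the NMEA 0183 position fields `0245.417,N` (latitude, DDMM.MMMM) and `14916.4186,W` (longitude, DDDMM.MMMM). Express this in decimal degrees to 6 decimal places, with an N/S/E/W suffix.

2.756950° N, 149.273643° W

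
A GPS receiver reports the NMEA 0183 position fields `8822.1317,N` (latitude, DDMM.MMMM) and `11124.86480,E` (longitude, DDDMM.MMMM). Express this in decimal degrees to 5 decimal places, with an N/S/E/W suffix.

88.36886° N, 111.41441° E

Lat: degrees = first 2 digits = 88, minutes = 22.1317; 88 + 22.1317/60 = 88.368862
Lon: degrees = first 3 digits = 111, minutes = 24.8648; 111 + 24.8648/60 = 111.414413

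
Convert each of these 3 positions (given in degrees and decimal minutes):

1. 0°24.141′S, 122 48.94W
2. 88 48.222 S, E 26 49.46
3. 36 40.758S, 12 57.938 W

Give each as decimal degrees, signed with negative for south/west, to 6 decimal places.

1. -0.402350, -122.815667
2. -88.803700, 26.824333
3. -36.679300, -12.965633

Point 1:
  Latitude: 0 + 24.141/60 = 0.4023500
  S → negative
  λ: 48.94′ = 0.815667°; total 122.8156667
  W → negative
Point 2:
  φ: 88 + 48.222/60 = 88.8037000
  hemisphere S, so the sign is −
  Longitude: 49.46′ = 0.824333°; total 26.8243333
  E ⇒ keep positive
Point 3:
  Latitude: 36 + 40.758/60 = 36.6793000
  S → negative
  λ: 57.938′ = 0.965633°; total 12.9656333
  hemisphere W, so the sign is −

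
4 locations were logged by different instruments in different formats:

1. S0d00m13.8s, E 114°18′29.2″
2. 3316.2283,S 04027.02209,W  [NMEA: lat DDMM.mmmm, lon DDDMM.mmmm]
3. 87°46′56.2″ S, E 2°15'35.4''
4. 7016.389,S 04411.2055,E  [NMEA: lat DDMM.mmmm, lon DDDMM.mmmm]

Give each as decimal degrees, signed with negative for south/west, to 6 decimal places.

1. -0.003833, 114.308111
2. -33.270472, -40.450368
3. -87.782278, 2.259833
4. -70.273150, 44.186758

Point 1:
  Latitude: 0° + 0/60 + 13.8/3600 = 0 + 0.000000 + 0.003833 = 0.0038333
  S → negative
  λ: 18′ + 29.2″ = 18.48667′; 114 + 18.48667/60 = 114.3081111
  E ⇒ keep positive
Point 2:
  Latitude: degrees = first 2 digits = 33, minutes = 16.2283; 33 + 16.2283/60 = 33.2704717
  S → negative
  Lon: degrees = first 3 digits = 40, minutes = 27.02209; 40 + 27.02209/60 = 40.4503682
  hemisphere W, so the sign is −
Point 3:
  Lat: 87 + 46/60 + 56.2/3600 = 87.7822778
  hemisphere S, so the sign is −
  Longitude: 15′ + 35.4″ = 15.59000′; 2 + 15.59000/60 = 2.2598333
  E ⇒ keep positive
Point 4:
  Latitude: degrees = first 2 digits = 70, minutes = 16.389; 70 + 16.389/60 = 70.2731500
  S → negative
  Longitude: split at 3 digits → 044° and 11.2055′; 44 + 11.2055/60 = 44.1867583
  E ⇒ keep positive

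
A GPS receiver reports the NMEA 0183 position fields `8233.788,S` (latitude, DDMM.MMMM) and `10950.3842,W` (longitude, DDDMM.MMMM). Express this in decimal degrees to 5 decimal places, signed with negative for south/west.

-82.56313, -109.83974

Latitude: split at 2 digits → 82° and 33.788′; 82 + 33.788/60 = 82.563133
S → negative
Longitude: degrees = first 3 digits = 109, minutes = 50.3842; 109 + 50.3842/60 = 109.839737
W ⇒ negate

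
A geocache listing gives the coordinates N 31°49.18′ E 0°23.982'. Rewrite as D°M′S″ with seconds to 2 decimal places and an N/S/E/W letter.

31°49′10.80″ N, 0°23′58.92″ E

φ: fractional minutes 0.18000 × 60 = 10.8000″
Lon: fractional minutes 0.98200 × 60 = 58.9200″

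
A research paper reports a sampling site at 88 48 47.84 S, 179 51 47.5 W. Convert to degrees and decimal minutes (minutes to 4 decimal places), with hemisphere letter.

Lat: 48 + 47.84/60 = 48.797333′
λ: seconds/60 = 0.79167; minutes = 51 + 0.79167 = 51.791667

88° 48.7973′ S, 179° 51.7917′ W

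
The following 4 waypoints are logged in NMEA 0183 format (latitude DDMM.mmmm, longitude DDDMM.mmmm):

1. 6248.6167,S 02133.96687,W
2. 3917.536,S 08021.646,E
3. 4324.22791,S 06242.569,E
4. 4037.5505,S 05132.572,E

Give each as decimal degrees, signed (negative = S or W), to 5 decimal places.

Point 1:
  Latitude: split at 2 digits → 62° and 48.6167′; 62 + 48.6167/60 = 62.810278
  S ⇒ negate
  Longitude: split at 3 digits → 021° and 33.96687′; 21 + 33.96687/60 = 21.566115
  W ⇒ negate
Point 2:
  φ: split at 2 digits → 39° and 17.536′; 39 + 17.536/60 = 39.292267
  hemisphere S, so the sign is −
  Lon: split at 3 digits → 080° and 21.646′; 80 + 21.646/60 = 80.360767
  E ⇒ keep positive
Point 3:
  Lat: split at 2 digits → 43° and 24.22791′; 43 + 24.22791/60 = 43.403799
  hemisphere S, so the sign is −
  Longitude: degrees = first 3 digits = 62, minutes = 42.569; 62 + 42.569/60 = 62.709483
  E → positive
Point 4:
  φ: split at 2 digits → 40° and 37.5505′; 40 + 37.5505/60 = 40.625842
  S ⇒ negate
  λ: degrees = first 3 digits = 51, minutes = 32.572; 51 + 32.572/60 = 51.542867
  E ⇒ keep positive

1. -62.81028, -21.56611
2. -39.29227, 80.36077
3. -43.40380, 62.70948
4. -40.62584, 51.54287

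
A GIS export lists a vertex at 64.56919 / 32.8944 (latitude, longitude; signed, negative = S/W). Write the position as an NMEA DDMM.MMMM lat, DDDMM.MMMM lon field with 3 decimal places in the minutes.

6434.151,N / 03253.664,E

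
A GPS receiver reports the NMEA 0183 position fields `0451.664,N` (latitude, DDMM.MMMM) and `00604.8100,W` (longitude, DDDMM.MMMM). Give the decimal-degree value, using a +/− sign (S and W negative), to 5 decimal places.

φ: split at 2 digits → 04° and 51.664′; 4 + 51.664/60 = 4.861067
N ⇒ keep positive
Longitude: degrees = first 3 digits = 6, minutes = 4.81; 6 + 4.81/60 = 6.080167
W → negative

4.86107, -6.08017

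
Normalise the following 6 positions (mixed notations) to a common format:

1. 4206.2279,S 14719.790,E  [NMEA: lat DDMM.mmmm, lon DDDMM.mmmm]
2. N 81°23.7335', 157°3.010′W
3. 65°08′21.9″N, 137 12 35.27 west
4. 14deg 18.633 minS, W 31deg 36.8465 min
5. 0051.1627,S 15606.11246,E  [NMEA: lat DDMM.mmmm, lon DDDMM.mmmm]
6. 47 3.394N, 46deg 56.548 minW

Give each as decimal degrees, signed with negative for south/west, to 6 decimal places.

Point 1:
  Latitude: split at 2 digits → 42° and 6.2279′; 42 + 6.2279/60 = 42.1037983
  hemisphere S, so the sign is −
  λ: degrees = first 3 digits = 147, minutes = 19.79; 147 + 19.79/60 = 147.3298333
  E → positive
Point 2:
  φ: 81 + 23.7335/60 = 81.3955583
  N ⇒ keep positive
  λ: 3.01′ = 0.050167°; total 157.0501667
  W → negative
Point 3:
  Lat: 65 + 8/60 + 21.9/3600 = 65.1394167
  N ⇒ keep positive
  λ: 12′ + 35.27″ = 12.58783′; 137 + 12.58783/60 = 137.2097972
  W → negative
Point 4:
  φ: 18.633′ = 0.310550°; total 14.3105500
  S ⇒ negate
  Lon: 36.8465′ = 0.614108°; total 31.6141083
  W ⇒ negate
Point 5:
  Latitude: degrees = first 2 digits = 0, minutes = 51.1627; 0 + 51.1627/60 = 0.8527117
  hemisphere S, so the sign is −
  λ: degrees = first 3 digits = 156, minutes = 6.11246; 156 + 6.11246/60 = 156.1018743
  E → positive
Point 6:
  Latitude: 3.394′ = 0.056567°; total 47.0565667
  N → positive
  λ: 46 + 56.548/60 = 46.9424667
  W → negative

1. -42.103798, 147.329833
2. 81.395558, -157.050167
3. 65.139417, -137.209797
4. -14.310550, -31.614108
5. -0.852712, 156.101874
6. 47.056567, -46.942467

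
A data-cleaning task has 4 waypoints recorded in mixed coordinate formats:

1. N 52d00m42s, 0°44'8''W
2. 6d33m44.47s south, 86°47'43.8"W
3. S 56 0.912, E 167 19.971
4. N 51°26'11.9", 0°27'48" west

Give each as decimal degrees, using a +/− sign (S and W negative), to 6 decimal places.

1. 52.011667, -0.735556
2. -6.562353, -86.795500
3. -56.015200, 167.332850
4. 51.436639, -0.463333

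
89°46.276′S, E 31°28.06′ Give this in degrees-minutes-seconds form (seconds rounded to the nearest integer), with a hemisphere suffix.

89°46′17″ S, 31°28′4″ E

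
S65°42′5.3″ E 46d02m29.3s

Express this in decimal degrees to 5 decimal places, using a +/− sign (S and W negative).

-65.70147, 46.04147

Lat: 42′ + 5.3″ = 42.08833′; 65 + 42.08833/60 = 65.701472
S → negative
Lon: 46° + 2/60 + 29.3/3600 = 46 + 0.033333 + 0.008139 = 46.041472
E → positive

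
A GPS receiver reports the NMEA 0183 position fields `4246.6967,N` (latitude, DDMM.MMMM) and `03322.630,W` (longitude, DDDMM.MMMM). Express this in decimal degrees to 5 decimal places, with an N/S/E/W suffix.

42.77828° N, 33.37717° W

φ: degrees = first 2 digits = 42, minutes = 46.6967; 42 + 46.6967/60 = 42.778278
Longitude: degrees = first 3 digits = 33, minutes = 22.63; 33 + 22.63/60 = 33.377167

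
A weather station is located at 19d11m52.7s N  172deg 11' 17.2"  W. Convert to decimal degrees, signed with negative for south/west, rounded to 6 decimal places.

19.197972, -172.188111

Latitude: 19 + 11/60 + 52.7/3600 = 19.1979722
N ⇒ keep positive
Lon: 172° + 11/60 + 17.2/3600 = 172 + 0.183333 + 0.004778 = 172.1881111
hemisphere W, so the sign is −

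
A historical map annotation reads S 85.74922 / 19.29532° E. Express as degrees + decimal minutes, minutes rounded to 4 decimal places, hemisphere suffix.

85° 44.9532′ S, 19° 17.7192′ E

Lat: minutes = (85.749220 − 85) × 60 = 44.953200
Lon: 19° + 0.295320 × 60 = 19° 17.719200′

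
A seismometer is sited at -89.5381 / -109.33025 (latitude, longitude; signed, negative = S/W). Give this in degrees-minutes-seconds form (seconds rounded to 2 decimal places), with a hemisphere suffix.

Latitude is negative → S; |value| = 89.538100
φ: 0.538100° → 32.28600′; 0.28600 × 60 = 17.1600″
Longitude is negative → W; |value| = 109.330250
Lon: 0.330250 × 60 = 19.81500′ → 19′, remainder × 60 = 48.9000″

89°32′17.16″ S, 109°19′48.90″ W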